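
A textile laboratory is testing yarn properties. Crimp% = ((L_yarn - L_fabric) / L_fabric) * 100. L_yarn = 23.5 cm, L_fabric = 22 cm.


Formula: Crimp% = ((L_yarn - L_fabric) / L_fabric) * 100
Step 1: Extension = 23.5 - 22 = 1.5 cm
Step 2: Crimp% = (1.5 / 22) * 100
Step 3: Crimp% = 0.068182 * 100 = 6.8182% ≈ 6.8%

6.8%


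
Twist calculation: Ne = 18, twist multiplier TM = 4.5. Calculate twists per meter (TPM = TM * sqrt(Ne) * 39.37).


Formula: TPM = TM * sqrt(Ne) * 39.37
Step 1: sqrt(Ne) = sqrt(18) = 4.2426
Step 2: TM * sqrt(Ne) = 4.5 * 4.2426 = 19.0917
Step 3: TPM = 19.0917 * 39.37 = 752 twists/m

752 twists/m


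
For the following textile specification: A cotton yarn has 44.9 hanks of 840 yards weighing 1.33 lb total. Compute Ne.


Formula: Ne = hanks / mass_lb
Substituting: Ne = 44.9 / 1.33
Ne = 33.8

33.8 Ne


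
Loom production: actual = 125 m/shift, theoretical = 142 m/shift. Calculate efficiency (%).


Formula: Efficiency% = (Actual output / Theoretical output) * 100
Efficiency% = (125 / 142) * 100
Efficiency% = 0.880282 * 100 = 88.0282% ≈ 88.0%

88.0%


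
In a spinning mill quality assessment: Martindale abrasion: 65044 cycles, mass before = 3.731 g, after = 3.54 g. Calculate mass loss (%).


Formula: Mass loss% = ((m_before - m_after) / m_before) * 100
Step 1: Mass loss = 3.731 - 3.54 = 0.191 g
Step 2: Ratio = 0.191 / 3.731 = 0.0511927
Step 3: Mass loss% = 0.0511927 * 100 = 5.11927% ≈ 5.12%

5.12%


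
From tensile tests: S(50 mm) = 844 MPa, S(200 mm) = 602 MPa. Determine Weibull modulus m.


Formula: m = ln(L1/L2) / ln(S2/S1)
Step 1: ln(L1/L2) = ln(50/200) = -1.38629
Step 2: S2/S1 = 602/844 = 0.71327
Step 3: ln(S2/S1) = ln(0.71327) = -0.33790
Step 4: m = -1.38629 / -0.33790 = 4.10

4.10 (Weibull m)


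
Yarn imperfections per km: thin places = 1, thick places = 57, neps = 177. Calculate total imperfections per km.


Formula: Total = thin places + thick places + neps
Total = 1 + 57 + 177
Total = 235 imperfections/km

235 imperfections/km


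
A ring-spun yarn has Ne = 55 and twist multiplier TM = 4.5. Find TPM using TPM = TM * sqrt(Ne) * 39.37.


Formula: TPM = TM * sqrt(Ne) * 39.37
Step 1: sqrt(Ne) = sqrt(55) = 7.4162
Step 2: TM * sqrt(Ne) = 4.5 * 7.4162 = 33.3729
Step 3: TPM = 33.3729 * 39.37 = 1314 twists/m

1314 twists/m


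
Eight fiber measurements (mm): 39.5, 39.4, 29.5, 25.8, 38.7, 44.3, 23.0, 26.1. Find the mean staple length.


Formula: Mean = sum of lengths / count
Sum = 39.5 + 39.4 + 29.5 + 25.8 + 38.7 + 44.3 + 23.0 + 26.1
Sum = 266.3 mm
Mean = 266.3 / 8 = 33.29 mm

33.29 mm


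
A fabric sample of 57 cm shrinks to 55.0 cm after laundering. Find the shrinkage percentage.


Formula: Shrinkage% = ((L_before - L_after) / L_before) * 100
Step 1: Shrinkage = 57 - 55.0 = 2.0 cm
Step 2: Shrinkage% = (2.0 / 57) * 100
Step 3: Shrinkage% = 0.035088 * 100 = 3.5088% ≈ 3.5%

3.5%


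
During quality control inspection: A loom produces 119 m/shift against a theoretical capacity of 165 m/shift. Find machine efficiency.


Formula: Efficiency% = (Actual output / Theoretical output) * 100
Efficiency% = (119 / 165) * 100
Efficiency% = 0.721212 * 100 = 72.1212% ≈ 72.1%

72.1%


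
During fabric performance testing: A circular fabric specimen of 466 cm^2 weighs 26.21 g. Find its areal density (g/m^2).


Formula: GSM = mass_g / area_m2
Step 1: Convert area: 466 cm^2 = 466 / 10000 = 0.0466 m^2
Step 2: GSM = 26.21 g / 0.0466 m^2 = 562.4 g/m^2

562.4 g/m^2


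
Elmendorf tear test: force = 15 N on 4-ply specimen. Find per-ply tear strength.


Formula: Per-ply strength = Total force / Number of plies
Per-ply = 15 N / 4
Per-ply = 3.75 N

3.75 N


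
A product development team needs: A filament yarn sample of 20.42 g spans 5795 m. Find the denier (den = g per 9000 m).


Formula: den = (mass_g / length_m) * 9000
Substituting: den = (20.42 / 5795) * 9000
Intermediate: 20.42 / 5795 = 0.00352373 g/m
den = 0.00352373 * 9000 = 31.7 denier

31.7 denier


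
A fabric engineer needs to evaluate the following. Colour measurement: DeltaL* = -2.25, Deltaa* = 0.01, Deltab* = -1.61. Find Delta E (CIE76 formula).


Formula: Delta E = sqrt(dL*^2 + da*^2 + db*^2)
Step 1: dL*^2 = (-2.25)^2 = 5.0625
Step 2: da*^2 = 0.01^2 = 0.0001
Step 3: db*^2 = (-1.61)^2 = 2.5921
Step 4: Sum = 5.0625 + 0.0001 + 2.5921 = 7.6547
Step 5: Delta E = sqrt(7.6547) = 2.77

2.77 Delta E


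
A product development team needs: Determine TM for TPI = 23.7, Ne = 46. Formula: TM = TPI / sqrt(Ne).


Formula: TM = TPI / sqrt(Ne)
Step 1: sqrt(Ne) = sqrt(46) = 6.7823
Step 2: TM = 23.7 / 6.7823 = 3.49

3.49 TM


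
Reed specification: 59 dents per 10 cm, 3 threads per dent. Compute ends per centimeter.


Formula: EPC = (dents per 10 cm * ends per dent) / 10
Step 1: Total ends per 10 cm = 59 * 3 = 177
Step 2: EPC = 177 / 10 = 17.7 ends/cm

17.7 ends/cm


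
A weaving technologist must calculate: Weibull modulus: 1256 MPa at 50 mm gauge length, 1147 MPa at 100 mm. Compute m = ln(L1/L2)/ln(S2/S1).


Formula: m = ln(L1/L2) / ln(S2/S1)
Step 1: ln(L1/L2) = ln(50/100) = -0.69315
Step 2: S2/S1 = 1147/1256 = 0.91322
Step 3: ln(S2/S1) = ln(0.91322) = -0.09078
Step 4: m = -0.69315 / -0.09078 = 7.64

7.64 (Weibull m)


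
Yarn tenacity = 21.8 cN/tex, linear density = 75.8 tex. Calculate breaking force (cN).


Formula: Breaking force = Tenacity * Linear density
F = 21.8 cN/tex * 75.8 tex
F = 1652.44 cN

1652.44 cN


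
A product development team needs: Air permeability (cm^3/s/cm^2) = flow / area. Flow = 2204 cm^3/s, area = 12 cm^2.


Formula: Air Permeability = Airflow / Test Area
AP = 2204 cm^3/s / 12 cm^2
AP = 183.7 cm^3/s/cm^2

183.7 cm^3/s/cm^2


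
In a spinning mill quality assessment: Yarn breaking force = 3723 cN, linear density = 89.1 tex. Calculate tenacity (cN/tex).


Formula: Tenacity = Breaking force / Linear density
Tenacity = 3723 cN / 89.1 tex
Tenacity = 41.78 cN/tex

41.78 cN/tex


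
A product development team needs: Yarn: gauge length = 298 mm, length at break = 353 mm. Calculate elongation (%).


Formula: Elongation (%) = ((L_break - L0) / L0) * 100
Step 1: Extension = 353 - 298 = 55 mm
Step 2: Elongation = (55 / 298) * 100
Step 3: Elongation = 0.184564 * 100 = 18.4564% ≈ 18.5%

18.5%


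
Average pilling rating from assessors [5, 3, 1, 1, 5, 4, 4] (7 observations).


Formula: Mean = sum / count
Sum = 5 + 3 + 1 + 1 + 5 + 4 + 4 = 23
Mean = 23 / 7 = 3.3

3.3


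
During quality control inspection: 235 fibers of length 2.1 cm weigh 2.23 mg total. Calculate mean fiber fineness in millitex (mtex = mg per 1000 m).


Formula: fineness (mtex) = mass (mg) / total length (km) = (mass_mg / total_length_m) * 1000
Step 1: Convert fiber length: 2.1 cm = 0.021 m
Step 2: Total fiber length = 235 * 0.021 = 4.935 m
Step 3: Linear density = 2.23 mg / 4.935 m = 0.4519 mg/m
Step 4: fineness = 0.4519 * 1000 = 451.9 mtex

451.9 mtex


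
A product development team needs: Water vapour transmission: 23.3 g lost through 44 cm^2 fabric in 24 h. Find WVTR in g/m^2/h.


Formula: WVTR = mass_loss / (area * time)
Step 1: Convert area: 44 cm^2 = 0.0044 m^2
Step 2: WVTR = 23.3 g / (0.0044 m^2 * 24 h)
Step 3: WVTR = 23.3 / 0.1056 = 220.6 g/m^2/h

220.6 g/m^2/h


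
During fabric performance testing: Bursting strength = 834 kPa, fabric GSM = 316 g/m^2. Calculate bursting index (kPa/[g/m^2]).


Formula: Bursting Index = Bursting Strength / Fabric GSM
BI = 834 kPa / 316 g/m^2
BI = 2.639 kPa/(g/m^2)

2.639 kPa/(g/m^2)


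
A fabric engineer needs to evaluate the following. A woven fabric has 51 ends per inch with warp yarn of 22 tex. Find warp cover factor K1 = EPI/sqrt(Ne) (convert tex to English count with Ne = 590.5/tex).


Formula: K1 = EPI / sqrt(Ne), with Ne = 590.5 / tex_warp
Step 1: Ne = 590.5 / 22 = 26.841
Step 2: sqrt(Ne) = sqrt(26.841) = 5.1808
Step 3: K1 = 51 / 5.1808 = 9.8

9.8


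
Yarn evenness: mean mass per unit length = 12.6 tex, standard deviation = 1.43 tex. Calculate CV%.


Formula: CV% = (standard deviation / mean) * 100
Step 1: Ratio = 1.43 / 12.6 = 0.113492
Step 2: CV% = 0.113492 * 100 = 11.3492% ≈ 11.3%

11.3%


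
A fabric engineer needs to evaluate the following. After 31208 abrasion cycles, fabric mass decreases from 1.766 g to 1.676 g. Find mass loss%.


Formula: Mass loss% = ((m_before - m_after) / m_before) * 100
Step 1: Mass loss = 1.766 - 1.676 = 0.09 g
Step 2: Ratio = 0.09 / 1.766 = 0.0509626
Step 3: Mass loss% = 0.0509626 * 100 = 5.09626% ≈ 5.10%

5.10%


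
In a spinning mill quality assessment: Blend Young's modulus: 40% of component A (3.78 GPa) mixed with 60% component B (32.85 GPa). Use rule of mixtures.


Formula: Blend property = (fraction_A * property_A) + (fraction_B * property_B)
Step 1: Contribution A = 40/100 * 3.78 GPa = 1.512 GPa
Step 2: Contribution B = 60/100 * 32.85 GPa = 19.71 GPa
Step 3: Blend Young's modulus = 1.512 + 19.71 = 21.222 GPa

21.222 GPa


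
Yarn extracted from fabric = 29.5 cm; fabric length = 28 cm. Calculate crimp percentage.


Formula: Crimp% = ((L_yarn - L_fabric) / L_fabric) * 100
Step 1: Extension = 29.5 - 28 = 1.5 cm
Step 2: Crimp% = (1.5 / 28) * 100
Step 3: Crimp% = 0.053571 * 100 = 5.3571% ≈ 5.4%

5.4%


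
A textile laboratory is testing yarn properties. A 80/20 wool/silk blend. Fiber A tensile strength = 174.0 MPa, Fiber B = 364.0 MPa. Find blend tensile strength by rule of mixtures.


Formula: Blend property = (fraction_A * property_A) + (fraction_B * property_B)
Step 1: Contribution A = 80/100 * 174.0 MPa = 139.2 MPa
Step 2: Contribution B = 20/100 * 364.0 MPa = 72.8 MPa
Step 3: Blend tensile strength = 139.2 + 72.8 = 212.0 MPa

212.0 MPa


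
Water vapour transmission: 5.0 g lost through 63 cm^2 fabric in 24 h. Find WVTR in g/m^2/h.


Formula: WVTR = mass_loss / (area * time)
Step 1: Convert area: 63 cm^2 = 0.0063 m^2
Step 2: WVTR = 5.0 g / (0.0063 m^2 * 24 h)
Step 3: WVTR = 5.0 / 0.1512 = 33.1 g/m^2/h

33.1 g/m^2/h


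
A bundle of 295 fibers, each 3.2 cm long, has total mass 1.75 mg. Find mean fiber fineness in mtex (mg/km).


Formula: fineness (mtex) = mass (mg) / total length (km) = (mass_mg / total_length_m) * 1000
Step 1: Convert fiber length: 3.2 cm = 0.032 m
Step 2: Total fiber length = 295 * 0.032 = 9.44 m
Step 3: Linear density = 1.75 mg / 9.44 m = 0.1854 mg/m
Step 4: fineness = 0.1854 * 1000 = 185.4 mtex

185.4 mtex


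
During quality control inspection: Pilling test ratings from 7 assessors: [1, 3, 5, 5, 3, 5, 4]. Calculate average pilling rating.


Formula: Mean = sum / count
Sum = 1 + 3 + 5 + 5 + 3 + 5 + 4 = 26
Mean = 26 / 7 = 3.7

3.7


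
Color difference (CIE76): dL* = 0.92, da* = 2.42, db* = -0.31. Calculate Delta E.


Formula: Delta E = sqrt(dL*^2 + da*^2 + db*^2)
Step 1: dL*^2 = 0.92^2 = 0.8464
Step 2: da*^2 = 2.42^2 = 5.8564
Step 3: db*^2 = (-0.31)^2 = 0.0961
Step 4: Sum = 0.8464 + 5.8564 + 0.0961 = 6.7989
Step 5: Delta E = sqrt(6.7989) = 2.61

2.61 Delta E


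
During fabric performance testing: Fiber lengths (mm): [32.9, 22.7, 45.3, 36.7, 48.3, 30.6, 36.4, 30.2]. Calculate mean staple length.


Formula: Mean = sum of lengths / count
Sum = 32.9 + 22.7 + 45.3 + 36.7 + 48.3 + 30.6 + 36.4 + 30.2
Sum = 283.1 mm
Mean = 283.1 / 8 = 35.39 mm

35.39 mm


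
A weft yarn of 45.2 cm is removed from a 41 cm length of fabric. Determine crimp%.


Formula: Crimp% = ((L_yarn - L_fabric) / L_fabric) * 100
Step 1: Extension = 45.2 - 41 = 4.2 cm
Step 2: Crimp% = (4.2 / 41) * 100
Step 3: Crimp% = 0.102439 * 100 = 10.2439% ≈ 10.2%

10.2%


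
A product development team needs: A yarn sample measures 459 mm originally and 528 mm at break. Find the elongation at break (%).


Formula: Elongation (%) = ((L_break - L0) / L0) * 100
Step 1: Extension = 528 - 459 = 69 mm
Step 2: Elongation = (69 / 459) * 100
Step 3: Elongation = 0.150327 * 100 = 15.0327% ≈ 15.0%

15.0%


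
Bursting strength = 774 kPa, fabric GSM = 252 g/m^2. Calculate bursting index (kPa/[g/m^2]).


Formula: Bursting Index = Bursting Strength / Fabric GSM
BI = 774 kPa / 252 g/m^2
BI = 3.071 kPa/(g/m^2)

3.071 kPa/(g/m^2)


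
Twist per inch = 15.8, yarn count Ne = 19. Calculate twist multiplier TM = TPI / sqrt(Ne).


Formula: TM = TPI / sqrt(Ne)
Step 1: sqrt(Ne) = sqrt(19) = 4.3589
Step 2: TM = 15.8 / 4.3589 = 3.62

3.62 TM


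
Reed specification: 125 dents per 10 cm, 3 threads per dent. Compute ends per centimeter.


Formula: EPC = (dents per 10 cm * ends per dent) / 10
Step 1: Total ends per 10 cm = 125 * 3 = 375
Step 2: EPC = 375 / 10 = 37.5 ends/cm

37.5 ends/cm


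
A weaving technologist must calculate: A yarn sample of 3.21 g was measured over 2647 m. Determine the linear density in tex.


Formula: Tex = (mass_g / length_m) * 1000
Substituting: Tex = (3.21 / 2647) * 1000
Intermediate: 3.21 / 2647 = 0.00121269 g/m
Tex = 0.00121269 * 1000 = 1.21 tex

1.21 tex


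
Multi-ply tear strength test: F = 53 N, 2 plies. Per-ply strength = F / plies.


Formula: Per-ply strength = Total force / Number of plies
Per-ply = 53 N / 2
Per-ply = 26.5 N

26.5 N


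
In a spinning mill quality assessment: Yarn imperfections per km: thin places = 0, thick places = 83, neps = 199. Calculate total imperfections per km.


Formula: Total = thin places + thick places + neps
Total = 0 + 83 + 199
Total = 282 imperfections/km

282 imperfections/km


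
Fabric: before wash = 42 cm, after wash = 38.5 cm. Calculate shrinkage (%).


Formula: Shrinkage% = ((L_before - L_after) / L_before) * 100
Step 1: Shrinkage = 42 - 38.5 = 3.5 cm
Step 2: Shrinkage% = (3.5 / 42) * 100
Step 3: Shrinkage% = 0.083333 * 100 = 8.3333% ≈ 8.3%

8.3%


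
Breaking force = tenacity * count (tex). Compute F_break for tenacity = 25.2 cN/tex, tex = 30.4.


Formula: Breaking force = Tenacity * Linear density
F = 25.2 cN/tex * 30.4 tex
F = 766.08 cN

766.08 cN


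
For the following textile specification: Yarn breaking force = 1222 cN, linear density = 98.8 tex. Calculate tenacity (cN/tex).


Formula: Tenacity = Breaking force / Linear density
Tenacity = 1222 cN / 98.8 tex
Tenacity = 12.37 cN/tex

12.37 cN/tex


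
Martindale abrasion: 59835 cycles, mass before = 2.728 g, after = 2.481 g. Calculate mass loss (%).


Formula: Mass loss% = ((m_before - m_after) / m_before) * 100
Step 1: Mass loss = 2.728 - 2.481 = 0.247 g
Step 2: Ratio = 0.247 / 2.728 = 0.0905425
Step 3: Mass loss% = 0.0905425 * 100 = 9.05425% ≈ 9.05%

9.05%


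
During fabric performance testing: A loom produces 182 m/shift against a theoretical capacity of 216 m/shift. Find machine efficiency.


Formula: Efficiency% = (Actual output / Theoretical output) * 100
Efficiency% = (182 / 216) * 100
Efficiency% = 0.842593 * 100 = 84.2593% ≈ 84.3%

84.3%


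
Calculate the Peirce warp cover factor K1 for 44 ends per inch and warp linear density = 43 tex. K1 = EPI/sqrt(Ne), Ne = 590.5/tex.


Formula: K1 = EPI / sqrt(Ne), with Ne = 590.5 / tex_warp
Step 1: Ne = 590.5 / 43 = 13.733
Step 2: sqrt(Ne) = sqrt(13.733) = 3.7058
Step 3: K1 = 44 / 3.7058 = 11.9

11.9


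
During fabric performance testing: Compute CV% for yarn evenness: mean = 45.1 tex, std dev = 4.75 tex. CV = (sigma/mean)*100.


Formula: CV% = (standard deviation / mean) * 100
Step 1: Ratio = 4.75 / 45.1 = 0.105322
Step 2: CV% = 0.105322 * 100 = 10.5322% ≈ 10.5%

10.5%


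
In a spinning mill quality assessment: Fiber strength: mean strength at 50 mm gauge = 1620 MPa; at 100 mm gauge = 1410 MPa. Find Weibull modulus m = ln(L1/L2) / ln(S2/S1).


Formula: m = ln(L1/L2) / ln(S2/S1)
Step 1: ln(L1/L2) = ln(50/100) = -0.69315
Step 2: S2/S1 = 1410/1620 = 0.87037
Step 3: ln(S2/S1) = ln(0.87037) = -0.13884
Step 4: m = -0.69315 / -0.13884 = 4.99

4.99 (Weibull m)


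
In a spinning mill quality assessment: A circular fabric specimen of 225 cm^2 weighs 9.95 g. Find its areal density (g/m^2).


Formula: GSM = mass_g / area_m2
Step 1: Convert area: 225 cm^2 = 225 / 10000 = 0.0225 m^2
Step 2: GSM = 9.95 g / 0.0225 m^2 = 442.2 g/m^2

442.2 g/m^2


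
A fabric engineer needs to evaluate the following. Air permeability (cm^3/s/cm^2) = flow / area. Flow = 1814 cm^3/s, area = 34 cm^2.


Formula: Air Permeability = Airflow / Test Area
AP = 1814 cm^3/s / 34 cm^2
AP = 53.4 cm^3/s/cm^2

53.4 cm^3/s/cm^2


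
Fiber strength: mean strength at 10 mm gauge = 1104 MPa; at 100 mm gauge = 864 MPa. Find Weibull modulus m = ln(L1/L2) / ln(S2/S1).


Formula: m = ln(L1/L2) / ln(S2/S1)
Step 1: ln(L1/L2) = ln(10/100) = -2.30259
Step 2: S2/S1 = 864/1104 = 0.78261
Step 3: ln(S2/S1) = ln(0.78261) = -0.24512
Step 4: m = -2.30259 / -0.24512 = 9.39

9.39 (Weibull m)


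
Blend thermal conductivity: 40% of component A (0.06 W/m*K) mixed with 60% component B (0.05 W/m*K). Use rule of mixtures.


Formula: Blend property = (fraction_A * property_A) + (fraction_B * property_B)
Step 1: Contribution A = 40/100 * 0.06 W/m*K = 0.024 W/m*K
Step 2: Contribution B = 60/100 * 0.05 W/m*K = 0.03 W/m*K
Step 3: Blend thermal conductivity = 0.024 + 0.03 = 0.054 W/m*K

0.054 W/m*K


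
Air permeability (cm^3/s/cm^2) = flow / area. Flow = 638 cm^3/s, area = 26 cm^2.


Formula: Air Permeability = Airflow / Test Area
AP = 638 cm^3/s / 26 cm^2
AP = 24.5 cm^3/s/cm^2

24.5 cm^3/s/cm^2


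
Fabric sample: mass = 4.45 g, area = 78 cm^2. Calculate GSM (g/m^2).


Formula: GSM = mass_g / area_m2
Step 1: Convert area: 78 cm^2 = 78 / 10000 = 0.0078 m^2
Step 2: GSM = 4.45 g / 0.0078 m^2 = 570.5 g/m^2

570.5 g/m^2


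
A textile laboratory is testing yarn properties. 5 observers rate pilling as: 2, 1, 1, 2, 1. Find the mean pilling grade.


Formula: Mean = sum / count
Sum = 2 + 1 + 1 + 2 + 1 = 7
Mean = 7 / 5 = 1.4

1.4


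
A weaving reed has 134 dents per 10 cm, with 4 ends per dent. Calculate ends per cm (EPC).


Formula: EPC = (dents per 10 cm * ends per dent) / 10
Step 1: Total ends per 10 cm = 134 * 4 = 536
Step 2: EPC = 536 / 10 = 53.6 ends/cm

53.6 ends/cm


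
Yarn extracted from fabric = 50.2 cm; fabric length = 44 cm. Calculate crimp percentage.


Formula: Crimp% = ((L_yarn - L_fabric) / L_fabric) * 100
Step 1: Extension = 50.2 - 44 = 6.2 cm
Step 2: Crimp% = (6.2 / 44) * 100
Step 3: Crimp% = 0.140909 * 100 = 14.0909% ≈ 14.1%

14.1%


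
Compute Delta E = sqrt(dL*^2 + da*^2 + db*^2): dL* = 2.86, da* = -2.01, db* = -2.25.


Formula: Delta E = sqrt(dL*^2 + da*^2 + db*^2)
Step 1: dL*^2 = 2.86^2 = 8.1796
Step 2: da*^2 = (-2.01)^2 = 4.0401
Step 3: db*^2 = (-2.25)^2 = 5.0625
Step 4: Sum = 8.1796 + 4.0401 + 5.0625 = 17.2822
Step 5: Delta E = sqrt(17.2822) = 4.16

4.16 Delta E


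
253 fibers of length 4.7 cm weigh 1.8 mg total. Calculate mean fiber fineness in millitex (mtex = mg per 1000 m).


Formula: fineness (mtex) = mass (mg) / total length (km) = (mass_mg / total_length_m) * 1000
Step 1: Convert fiber length: 4.7 cm = 0.047 m
Step 2: Total fiber length = 253 * 0.047 = 11.891 m
Step 3: Linear density = 1.8 mg / 11.891 m = 0.1514 mg/m
Step 4: fineness = 0.1514 * 1000 = 151.4 mtex

151.4 mtex


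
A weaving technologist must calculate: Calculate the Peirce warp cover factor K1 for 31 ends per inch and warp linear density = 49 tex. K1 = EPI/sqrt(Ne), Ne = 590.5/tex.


Formula: K1 = EPI / sqrt(Ne), with Ne = 590.5 / tex_warp
Step 1: Ne = 590.5 / 49 = 12.051
Step 2: sqrt(Ne) = sqrt(12.051) = 3.4715
Step 3: K1 = 31 / 3.4715 = 8.9

8.9


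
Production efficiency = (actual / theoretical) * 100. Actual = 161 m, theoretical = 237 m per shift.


Formula: Efficiency% = (Actual output / Theoretical output) * 100
Efficiency% = (161 / 237) * 100
Efficiency% = 0.679325 * 100 = 67.9325% ≈ 67.9%

67.9%


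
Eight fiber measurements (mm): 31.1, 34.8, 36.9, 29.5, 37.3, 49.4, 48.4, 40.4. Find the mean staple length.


Formula: Mean = sum of lengths / count
Sum = 31.1 + 34.8 + 36.9 + 29.5 + 37.3 + 49.4 + 48.4 + 40.4
Sum = 307.8 mm
Mean = 307.8 / 8 = 38.48 mm

38.48 mm


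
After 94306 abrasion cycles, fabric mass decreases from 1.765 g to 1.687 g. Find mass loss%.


Formula: Mass loss% = ((m_before - m_after) / m_before) * 100
Step 1: Mass loss = 1.765 - 1.687 = 0.078 g
Step 2: Ratio = 0.078 / 1.765 = 0.0441926
Step 3: Mass loss% = 0.0441926 * 100 = 4.41926% ≈ 4.42%

4.42%


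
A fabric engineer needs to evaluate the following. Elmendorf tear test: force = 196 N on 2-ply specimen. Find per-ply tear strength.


Formula: Per-ply strength = Total force / Number of plies
Per-ply = 196 N / 2
Per-ply = 98 N

98 N


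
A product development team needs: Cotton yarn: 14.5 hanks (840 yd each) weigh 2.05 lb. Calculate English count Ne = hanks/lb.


Formula: Ne = hanks / mass_lb
Substituting: Ne = 14.5 / 2.05
Ne = 7.1

7.1 Ne


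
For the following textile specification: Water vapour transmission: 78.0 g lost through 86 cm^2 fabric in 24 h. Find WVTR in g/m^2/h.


Formula: WVTR = mass_loss / (area * time)
Step 1: Convert area: 86 cm^2 = 0.0086 m^2
Step 2: WVTR = 78.0 g / (0.0086 m^2 * 24 h)
Step 3: WVTR = 78.0 / 0.2064 = 377.9 g/m^2/h

377.9 g/m^2/h


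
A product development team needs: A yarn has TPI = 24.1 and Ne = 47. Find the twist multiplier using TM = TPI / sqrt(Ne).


Formula: TM = TPI / sqrt(Ne)
Step 1: sqrt(Ne) = sqrt(47) = 6.8557
Step 2: TM = 24.1 / 6.8557 = 3.52

3.52 TM


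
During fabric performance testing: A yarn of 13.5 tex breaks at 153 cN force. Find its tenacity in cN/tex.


Formula: Tenacity = Breaking force / Linear density
Tenacity = 153 cN / 13.5 tex
Tenacity = 11.33 cN/tex

11.33 cN/tex


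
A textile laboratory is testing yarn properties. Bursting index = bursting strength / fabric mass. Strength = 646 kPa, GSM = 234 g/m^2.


Formula: Bursting Index = Bursting Strength / Fabric GSM
BI = 646 kPa / 234 g/m^2
BI = 2.761 kPa/(g/m^2)

2.761 kPa/(g/m^2)


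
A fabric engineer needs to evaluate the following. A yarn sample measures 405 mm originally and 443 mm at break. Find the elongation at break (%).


Formula: Elongation (%) = ((L_break - L0) / L0) * 100
Step 1: Extension = 443 - 405 = 38 mm
Step 2: Elongation = (38 / 405) * 100
Step 3: Elongation = 0.093827 * 100 = 9.3827% ≈ 9.4%

9.4%


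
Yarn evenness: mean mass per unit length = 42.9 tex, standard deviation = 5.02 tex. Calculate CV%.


Formula: CV% = (standard deviation / mean) * 100
Step 1: Ratio = 5.02 / 42.9 = 0.117016
Step 2: CV% = 0.117016 * 100 = 11.7016% ≈ 11.7%

11.7%


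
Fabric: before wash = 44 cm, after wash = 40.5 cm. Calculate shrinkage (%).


Formula: Shrinkage% = ((L_before - L_after) / L_before) * 100
Step 1: Shrinkage = 44 - 40.5 = 3.5 cm
Step 2: Shrinkage% = (3.5 / 44) * 100
Step 3: Shrinkage% = 0.079545 * 100 = 7.9545% ≈ 8.0%

8.0%


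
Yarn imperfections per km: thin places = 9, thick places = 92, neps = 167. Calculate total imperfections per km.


Formula: Total = thin places + thick places + neps
Total = 9 + 92 + 167
Total = 268 imperfections/km

268 imperfections/km


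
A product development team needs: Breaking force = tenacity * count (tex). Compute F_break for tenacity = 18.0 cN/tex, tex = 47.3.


Formula: Breaking force = Tenacity * Linear density
F = 18.0 cN/tex * 47.3 tex
F = 851.40 cN

851.40 cN


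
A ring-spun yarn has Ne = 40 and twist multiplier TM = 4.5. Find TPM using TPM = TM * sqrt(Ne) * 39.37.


Formula: TPM = TM * sqrt(Ne) * 39.37
Step 1: sqrt(Ne) = sqrt(40) = 6.3246
Step 2: TM * sqrt(Ne) = 4.5 * 6.3246 = 28.4607
Step 3: TPM = 28.4607 * 39.37 = 1120 twists/m

1120 twists/m


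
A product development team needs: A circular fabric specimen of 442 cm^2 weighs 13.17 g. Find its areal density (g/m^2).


Formula: GSM = mass_g / area_m2
Step 1: Convert area: 442 cm^2 = 442 / 10000 = 0.0442 m^2
Step 2: GSM = 13.17 g / 0.0442 m^2 = 298.0 g/m^2

298.0 g/m^2


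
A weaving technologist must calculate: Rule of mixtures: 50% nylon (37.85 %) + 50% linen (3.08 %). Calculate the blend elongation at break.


Formula: Blend property = (fraction_A * property_A) + (fraction_B * property_B)
Step 1: Contribution A = 50/100 * 37.85 % = 18.925 %
Step 2: Contribution B = 50/100 * 3.08 % = 1.54 %
Step 3: Blend elongation at break = 18.925 + 1.54 = 20.465 %

20.465 %


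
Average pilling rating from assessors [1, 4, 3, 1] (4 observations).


Formula: Mean = sum / count
Sum = 1 + 4 + 3 + 1 = 9
Mean = 9 / 4 = 2.3

2.3


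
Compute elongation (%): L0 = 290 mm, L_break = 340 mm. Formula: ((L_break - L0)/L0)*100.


Formula: Elongation (%) = ((L_break - L0) / L0) * 100
Step 1: Extension = 340 - 290 = 50 mm
Step 2: Elongation = (50 / 290) * 100
Step 3: Elongation = 0.172414 * 100 = 17.2414% ≈ 17.2%

17.2%


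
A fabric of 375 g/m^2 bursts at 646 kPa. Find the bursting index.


Formula: Bursting Index = Bursting Strength / Fabric GSM
BI = 646 kPa / 375 g/m^2
BI = 1.723 kPa/(g/m^2)

1.723 kPa/(g/m^2)


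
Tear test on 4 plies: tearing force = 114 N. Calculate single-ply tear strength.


Formula: Per-ply strength = Total force / Number of plies
Per-ply = 114 N / 4
Per-ply = 28.5 N

28.5 N


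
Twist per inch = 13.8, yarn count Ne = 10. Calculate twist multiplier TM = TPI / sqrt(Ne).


Formula: TM = TPI / sqrt(Ne)
Step 1: sqrt(Ne) = sqrt(10) = 3.1623
Step 2: TM = 13.8 / 3.1623 = 4.36

4.36 TM


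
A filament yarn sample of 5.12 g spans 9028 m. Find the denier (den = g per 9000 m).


Formula: den = (mass_g / length_m) * 9000
Substituting: den = (5.12 / 9028) * 9000
Intermediate: 5.12 / 9028 = 0.00056712 g/m
den = 0.00056712 * 9000 = 5.1 denier

5.1 denier


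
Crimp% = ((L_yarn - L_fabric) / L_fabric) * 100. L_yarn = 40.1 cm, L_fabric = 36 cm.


Formula: Crimp% = ((L_yarn - L_fabric) / L_fabric) * 100
Step 1: Extension = 40.1 - 36 = 4.1 cm
Step 2: Crimp% = (4.1 / 36) * 100
Step 3: Crimp% = 0.113889 * 100 = 11.3889% ≈ 11.4%

11.4%


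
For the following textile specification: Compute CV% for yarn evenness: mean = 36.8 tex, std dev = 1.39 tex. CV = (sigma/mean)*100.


Formula: CV% = (standard deviation / mean) * 100
Step 1: Ratio = 1.39 / 36.8 = 0.037772
Step 2: CV% = 0.037772 * 100 = 3.7772% ≈ 3.8%

3.8%


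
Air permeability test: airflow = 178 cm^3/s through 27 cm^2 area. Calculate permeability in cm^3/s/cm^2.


Formula: Air Permeability = Airflow / Test Area
AP = 178 cm^3/s / 27 cm^2
AP = 6.6 cm^3/s/cm^2

6.6 cm^3/s/cm^2


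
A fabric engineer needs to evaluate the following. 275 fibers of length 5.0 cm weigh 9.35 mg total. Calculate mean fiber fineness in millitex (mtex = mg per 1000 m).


Formula: fineness (mtex) = mass (mg) / total length (km) = (mass_mg / total_length_m) * 1000
Step 1: Convert fiber length: 5.0 cm = 0.05 m
Step 2: Total fiber length = 275 * 0.05 = 13.75 m
Step 3: Linear density = 9.35 mg / 13.75 m = 0.6800 mg/m
Step 4: fineness = 0.6800 * 1000 = 680.0 mtex

680.0 mtex


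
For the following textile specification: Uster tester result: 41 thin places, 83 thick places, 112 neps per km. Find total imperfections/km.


Formula: Total = thin places + thick places + neps
Total = 41 + 83 + 112
Total = 236 imperfections/km

236 imperfections/km


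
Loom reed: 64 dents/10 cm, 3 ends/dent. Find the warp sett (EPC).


Formula: EPC = (dents per 10 cm * ends per dent) / 10
Step 1: Total ends per 10 cm = 64 * 3 = 192
Step 2: EPC = 192 / 10 = 19.2 ends/cm

19.2 ends/cm


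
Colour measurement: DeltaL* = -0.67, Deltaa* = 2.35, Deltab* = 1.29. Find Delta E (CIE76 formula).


Formula: Delta E = sqrt(dL*^2 + da*^2 + db*^2)
Step 1: dL*^2 = (-0.67)^2 = 0.4489
Step 2: da*^2 = 2.35^2 = 5.5225
Step 3: db*^2 = 1.29^2 = 1.6641
Step 4: Sum = 0.4489 + 5.5225 + 1.6641 = 7.6355
Step 5: Delta E = sqrt(7.6355) = 2.76

2.76 Delta E


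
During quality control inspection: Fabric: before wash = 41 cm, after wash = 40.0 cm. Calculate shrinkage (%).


Formula: Shrinkage% = ((L_before - L_after) / L_before) * 100
Step 1: Shrinkage = 41 - 40.0 = 1.0 cm
Step 2: Shrinkage% = (1.0 / 41) * 100
Step 3: Shrinkage% = 0.02439 * 100 = 2.439% ≈ 2.4%

2.4%


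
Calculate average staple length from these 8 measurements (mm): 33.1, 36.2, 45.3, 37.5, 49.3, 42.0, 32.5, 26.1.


Formula: Mean = sum of lengths / count
Sum = 33.1 + 36.2 + 45.3 + 37.5 + 49.3 + 42.0 + 32.5 + 26.1
Sum = 302.0 mm
Mean = 302.0 / 8 = 37.75 mm

37.75 mm


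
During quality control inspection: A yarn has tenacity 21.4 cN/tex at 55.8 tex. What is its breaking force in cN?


Formula: Breaking force = Tenacity * Linear density
F = 21.4 cN/tex * 55.8 tex
F = 1194.12 cN

1194.12 cN


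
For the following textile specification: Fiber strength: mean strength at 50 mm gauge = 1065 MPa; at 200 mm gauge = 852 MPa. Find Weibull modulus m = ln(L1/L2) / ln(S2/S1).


Formula: m = ln(L1/L2) / ln(S2/S1)
Step 1: ln(L1/L2) = ln(50/200) = -1.38629
Step 2: S2/S1 = 852/1065 = 0.8
Step 3: ln(S2/S1) = ln(0.8) = -0.22314
Step 4: m = -1.38629 / -0.22314 = 6.21

6.21 (Weibull m)


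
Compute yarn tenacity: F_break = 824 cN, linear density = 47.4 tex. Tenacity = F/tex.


Formula: Tenacity = Breaking force / Linear density
Tenacity = 824 cN / 47.4 tex
Tenacity = 17.38 cN/tex

17.38 cN/tex


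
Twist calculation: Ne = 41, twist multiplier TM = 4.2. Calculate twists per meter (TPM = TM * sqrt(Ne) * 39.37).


Formula: TPM = TM * sqrt(Ne) * 39.37
Step 1: sqrt(Ne) = sqrt(41) = 6.4031
Step 2: TM * sqrt(Ne) = 4.2 * 6.4031 = 26.893
Step 3: TPM = 26.893 * 39.37 = 1059 twists/m

1059 twists/m


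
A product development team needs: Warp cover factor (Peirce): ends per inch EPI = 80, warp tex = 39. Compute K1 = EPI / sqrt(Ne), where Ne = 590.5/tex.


Formula: K1 = EPI / sqrt(Ne), with Ne = 590.5 / tex_warp
Step 1: Ne = 590.5 / 39 = 15.141
Step 2: sqrt(Ne) = sqrt(15.141) = 3.8911
Step 3: K1 = 80 / 3.8911 = 20.6

20.6


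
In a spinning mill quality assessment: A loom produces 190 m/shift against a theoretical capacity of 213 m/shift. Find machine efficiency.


Formula: Efficiency% = (Actual output / Theoretical output) * 100
Efficiency% = (190 / 213) * 100
Efficiency% = 0.892019 * 100 = 89.2019% ≈ 89.2%

89.2%


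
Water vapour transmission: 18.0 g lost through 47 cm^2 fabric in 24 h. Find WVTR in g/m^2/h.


Formula: WVTR = mass_loss / (area * time)
Step 1: Convert area: 47 cm^2 = 0.0047 m^2
Step 2: WVTR = 18.0 g / (0.0047 m^2 * 24 h)
Step 3: WVTR = 18.0 / 0.1128 = 159.6 g/m^2/h

159.6 g/m^2/h


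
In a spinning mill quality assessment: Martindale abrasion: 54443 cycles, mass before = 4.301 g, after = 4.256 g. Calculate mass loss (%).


Formula: Mass loss% = ((m_before - m_after) / m_before) * 100
Step 1: Mass loss = 4.301 - 4.256 = 0.045 g
Step 2: Ratio = 0.045 / 4.301 = 0.0104627
Step 3: Mass loss% = 0.0104627 * 100 = 1.04627% ≈ 1.05%

1.05%


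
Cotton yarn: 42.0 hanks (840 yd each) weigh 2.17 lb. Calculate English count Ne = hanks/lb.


Formula: Ne = hanks / mass_lb
Substituting: Ne = 42.0 / 2.17
Ne = 19.4

19.4 Ne


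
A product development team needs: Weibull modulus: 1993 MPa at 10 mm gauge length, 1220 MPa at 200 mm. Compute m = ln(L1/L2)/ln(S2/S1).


Formula: m = ln(L1/L2) / ln(S2/S1)
Step 1: ln(L1/L2) = ln(10/200) = -2.99573
Step 2: S2/S1 = 1220/1993 = 0.61214
Step 3: ln(S2/S1) = ln(0.61214) = -0.49079
Step 4: m = -2.99573 / -0.49079 = 6.10

6.10 (Weibull m)


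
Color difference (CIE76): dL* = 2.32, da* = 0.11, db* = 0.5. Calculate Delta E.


Formula: Delta E = sqrt(dL*^2 + da*^2 + db*^2)
Step 1: dL*^2 = 2.32^2 = 5.3824
Step 2: da*^2 = 0.11^2 = 0.0121
Step 3: db*^2 = 0.5^2 = 0.25
Step 4: Sum = 5.3824 + 0.0121 + 0.25 = 5.6445
Step 5: Delta E = sqrt(5.6445) = 2.38

2.38 Delta E


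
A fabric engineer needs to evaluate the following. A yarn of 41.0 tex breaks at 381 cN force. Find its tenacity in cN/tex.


Formula: Tenacity = Breaking force / Linear density
Tenacity = 381 cN / 41.0 tex
Tenacity = 9.29 cN/tex

9.29 cN/tex


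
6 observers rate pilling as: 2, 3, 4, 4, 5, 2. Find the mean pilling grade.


Formula: Mean = sum / count
Sum = 2 + 3 + 4 + 4 + 5 + 2 = 20
Mean = 20 / 6 = 3.3

3.3


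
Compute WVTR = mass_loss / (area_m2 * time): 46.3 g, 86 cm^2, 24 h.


Formula: WVTR = mass_loss / (area * time)
Step 1: Convert area: 86 cm^2 = 0.0086 m^2
Step 2: WVTR = 46.3 g / (0.0086 m^2 * 24 h)
Step 3: WVTR = 46.3 / 0.2064 = 224.3 g/m^2/h

224.3 g/m^2/h


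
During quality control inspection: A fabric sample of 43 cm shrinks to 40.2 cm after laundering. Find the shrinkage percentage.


Formula: Shrinkage% = ((L_before - L_after) / L_before) * 100
Step 1: Shrinkage = 43 - 40.2 = 2.8 cm
Step 2: Shrinkage% = (2.8 / 43) * 100
Step 3: Shrinkage% = 0.065116 * 100 = 6.5116% ≈ 6.5%

6.5%


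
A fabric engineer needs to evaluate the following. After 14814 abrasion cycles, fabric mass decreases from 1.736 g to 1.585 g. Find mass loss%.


Formula: Mass loss% = ((m_before - m_after) / m_before) * 100
Step 1: Mass loss = 1.736 - 1.585 = 0.151 g
Step 2: Ratio = 0.151 / 1.736 = 0.0869816
Step 3: Mass loss% = 0.0869816 * 100 = 8.69816% ≈ 8.70%

8.70%


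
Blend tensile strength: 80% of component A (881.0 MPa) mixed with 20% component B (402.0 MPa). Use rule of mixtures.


Formula: Blend property = (fraction_A * property_A) + (fraction_B * property_B)
Step 1: Contribution A = 80/100 * 881.0 MPa = 704.8 MPa
Step 2: Contribution B = 20/100 * 402.0 MPa = 80.4 MPa
Step 3: Blend tensile strength = 704.8 + 80.4 = 785.2 MPa

785.2 MPa


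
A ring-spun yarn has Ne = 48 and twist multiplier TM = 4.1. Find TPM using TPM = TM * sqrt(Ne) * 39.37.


Formula: TPM = TM * sqrt(Ne) * 39.37
Step 1: sqrt(Ne) = sqrt(48) = 6.9282
Step 2: TM * sqrt(Ne) = 4.1 * 6.9282 = 28.4056
Step 3: TPM = 28.4056 * 39.37 = 1118 twists/m

1118 twists/m


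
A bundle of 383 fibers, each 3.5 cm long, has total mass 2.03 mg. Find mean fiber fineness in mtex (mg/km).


Formula: fineness (mtex) = mass (mg) / total length (km) = (mass_mg / total_length_m) * 1000
Step 1: Convert fiber length: 3.5 cm = 0.035 m
Step 2: Total fiber length = 383 * 0.035 = 13.405 m
Step 3: Linear density = 2.03 mg / 13.405 m = 0.1514 mg/m
Step 4: fineness = 0.1514 * 1000 = 151.4 mtex

151.4 mtex


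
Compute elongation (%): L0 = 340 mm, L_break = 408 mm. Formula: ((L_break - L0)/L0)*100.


Formula: Elongation (%) = ((L_break - L0) / L0) * 100
Step 1: Extension = 408 - 340 = 68 mm
Step 2: Elongation = (68 / 340) * 100
Step 3: Elongation = 0.2 * 100 = 20.0%

20.0%


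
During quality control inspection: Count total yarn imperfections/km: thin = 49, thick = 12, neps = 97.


Formula: Total = thin places + thick places + neps
Total = 49 + 12 + 97
Total = 158 imperfections/km

158 imperfections/km


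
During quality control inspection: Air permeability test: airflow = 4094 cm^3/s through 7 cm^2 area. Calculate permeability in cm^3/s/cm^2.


Formula: Air Permeability = Airflow / Test Area
AP = 4094 cm^3/s / 7 cm^2
AP = 584.9 cm^3/s/cm^2

584.9 cm^3/s/cm^2


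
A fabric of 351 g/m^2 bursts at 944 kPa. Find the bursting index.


Formula: Bursting Index = Bursting Strength / Fabric GSM
BI = 944 kPa / 351 g/m^2
BI = 2.689 kPa/(g/m^2)

2.689 kPa/(g/m^2)


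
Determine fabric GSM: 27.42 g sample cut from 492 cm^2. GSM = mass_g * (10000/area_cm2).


Formula: GSM = mass_g / area_m2
Step 1: Convert area: 492 cm^2 = 492 / 10000 = 0.0492 m^2
Step 2: GSM = 27.42 g / 0.0492 m^2 = 557.3 g/m^2

557.3 g/m^2


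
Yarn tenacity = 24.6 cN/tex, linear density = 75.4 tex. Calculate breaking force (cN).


Formula: Breaking force = Tenacity * Linear density
F = 24.6 cN/tex * 75.4 tex
F = 1854.84 cN

1854.84 cN


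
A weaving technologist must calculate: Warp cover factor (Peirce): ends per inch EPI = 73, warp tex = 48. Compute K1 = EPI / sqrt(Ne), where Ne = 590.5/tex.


Formula: K1 = EPI / sqrt(Ne), with Ne = 590.5 / tex_warp
Step 1: Ne = 590.5 / 48 = 12.302
Step 2: sqrt(Ne) = sqrt(12.302) = 3.5074
Step 3: K1 = 73 / 3.5074 = 20.8

20.8


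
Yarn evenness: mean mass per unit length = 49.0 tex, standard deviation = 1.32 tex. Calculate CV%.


Formula: CV% = (standard deviation / mean) * 100
Step 1: Ratio = 1.32 / 49.0 = 0.026939
Step 2: CV% = 0.026939 * 100 = 2.6939% ≈ 2.7%

2.7%


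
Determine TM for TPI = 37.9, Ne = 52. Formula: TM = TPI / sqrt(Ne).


Formula: TM = TPI / sqrt(Ne)
Step 1: sqrt(Ne) = sqrt(52) = 7.2111
Step 2: TM = 37.9 / 7.2111 = 5.26

5.26 TM


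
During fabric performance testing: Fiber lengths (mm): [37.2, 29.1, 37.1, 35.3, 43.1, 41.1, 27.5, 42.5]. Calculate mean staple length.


Formula: Mean = sum of lengths / count
Sum = 37.2 + 29.1 + 37.1 + 35.3 + 43.1 + 41.1 + 27.5 + 42.5
Sum = 292.9 mm
Mean = 292.9 / 8 = 36.61 mm

36.61 mm


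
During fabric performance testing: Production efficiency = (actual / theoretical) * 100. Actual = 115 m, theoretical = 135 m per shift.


Formula: Efficiency% = (Actual output / Theoretical output) * 100
Efficiency% = (115 / 135) * 100
Efficiency% = 0.851852 * 100 = 85.1852% ≈ 85.2%

85.2%


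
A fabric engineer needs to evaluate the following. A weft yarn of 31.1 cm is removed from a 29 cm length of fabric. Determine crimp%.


Formula: Crimp% = ((L_yarn - L_fabric) / L_fabric) * 100
Step 1: Extension = 31.1 - 29 = 2.1 cm
Step 2: Crimp% = (2.1 / 29) * 100
Step 3: Crimp% = 0.072414 * 100 = 7.2414% ≈ 7.2%

7.2%


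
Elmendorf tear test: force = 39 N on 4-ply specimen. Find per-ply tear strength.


Formula: Per-ply strength = Total force / Number of plies
Per-ply = 39 N / 4
Per-ply = 9.75 N

9.75 N


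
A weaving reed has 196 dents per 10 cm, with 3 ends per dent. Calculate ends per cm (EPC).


Formula: EPC = (dents per 10 cm * ends per dent) / 10
Step 1: Total ends per 10 cm = 196 * 3 = 588
Step 2: EPC = 588 / 10 = 58.8 ends/cm

58.8 ends/cm


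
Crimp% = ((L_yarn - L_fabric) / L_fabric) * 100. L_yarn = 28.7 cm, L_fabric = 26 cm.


Formula: Crimp% = ((L_yarn - L_fabric) / L_fabric) * 100
Step 1: Extension = 28.7 - 26 = 2.7 cm
Step 2: Crimp% = (2.7 / 26) * 100
Step 3: Crimp% = 0.103846 * 100 = 10.3846% ≈ 10.4%

10.4%


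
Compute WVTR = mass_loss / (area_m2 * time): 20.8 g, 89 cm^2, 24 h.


Formula: WVTR = mass_loss / (area * time)
Step 1: Convert area: 89 cm^2 = 0.0089 m^2
Step 2: WVTR = 20.8 g / (0.0089 m^2 * 24 h)
Step 3: WVTR = 20.8 / 0.2136 = 97.4 g/m^2/h

97.4 g/m^2/h


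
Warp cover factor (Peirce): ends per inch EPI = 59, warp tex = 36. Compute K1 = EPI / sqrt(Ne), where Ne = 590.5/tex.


Formula: K1 = EPI / sqrt(Ne), with Ne = 590.5 / tex_warp
Step 1: Ne = 590.5 / 36 = 16.403
Step 2: sqrt(Ne) = sqrt(16.403) = 4.0501
Step 3: K1 = 59 / 4.0501 = 14.6

14.6


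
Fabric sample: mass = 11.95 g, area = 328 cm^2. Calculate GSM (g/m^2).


Formula: GSM = mass_g / area_m2
Step 1: Convert area: 328 cm^2 = 328 / 10000 = 0.0328 m^2
Step 2: GSM = 11.95 g / 0.0328 m^2 = 364.3 g/m^2

364.3 g/m^2


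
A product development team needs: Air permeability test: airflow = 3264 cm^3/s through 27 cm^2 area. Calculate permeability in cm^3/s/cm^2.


Formula: Air Permeability = Airflow / Test Area
AP = 3264 cm^3/s / 27 cm^2
AP = 120.9 cm^3/s/cm^2

120.9 cm^3/s/cm^2


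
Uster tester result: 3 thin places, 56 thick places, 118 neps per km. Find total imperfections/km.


Formula: Total = thin places + thick places + neps
Total = 3 + 56 + 118
Total = 177 imperfections/km

177 imperfections/km


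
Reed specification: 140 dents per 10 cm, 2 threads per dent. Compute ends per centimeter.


Formula: EPC = (dents per 10 cm * ends per dent) / 10
Step 1: Total ends per 10 cm = 140 * 2 = 280
Step 2: EPC = 280 / 10 = 28.0 ends/cm

28.0 ends/cm


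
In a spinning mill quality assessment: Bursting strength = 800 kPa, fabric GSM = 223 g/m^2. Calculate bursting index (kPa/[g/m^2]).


Formula: Bursting Index = Bursting Strength / Fabric GSM
BI = 800 kPa / 223 g/m^2
BI = 3.587 kPa/(g/m^2)

3.587 kPa/(g/m^2)


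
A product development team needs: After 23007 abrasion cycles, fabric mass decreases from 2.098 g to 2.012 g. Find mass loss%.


Formula: Mass loss% = ((m_before - m_after) / m_before) * 100
Step 1: Mass loss = 2.098 - 2.012 = 0.086 g
Step 2: Ratio = 0.086 / 2.098 = 0.0409914
Step 3: Mass loss% = 0.0409914 * 100 = 4.09914% ≈ 4.10%

4.10%
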